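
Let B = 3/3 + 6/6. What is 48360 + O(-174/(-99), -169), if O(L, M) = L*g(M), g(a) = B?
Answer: 1595996/33 ≈ 48364.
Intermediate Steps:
B = 2 (B = 3*(⅓) + 6*(⅙) = 1 + 1 = 2)
g(a) = 2
O(L, M) = 2*L (O(L, M) = L*2 = 2*L)
48360 + O(-174/(-99), -169) = 48360 + 2*(-174/(-99)) = 48360 + 2*(-174*(-1/99)) = 48360 + 2*(58/33) = 48360 + 116/33 = 1595996/33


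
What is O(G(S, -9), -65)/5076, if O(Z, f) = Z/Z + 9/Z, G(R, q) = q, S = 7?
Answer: 0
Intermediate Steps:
O(Z, f) = 1 + 9/Z
O(G(S, -9), -65)/5076 = ((9 - 9)/(-9))/5076 = -⅑*0*(1/5076) = 0*(1/5076) = 0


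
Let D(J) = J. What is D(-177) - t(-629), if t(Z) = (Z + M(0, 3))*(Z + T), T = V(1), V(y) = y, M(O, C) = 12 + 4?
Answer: -385141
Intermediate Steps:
M(O, C) = 16
T = 1
t(Z) = (1 + Z)*(16 + Z) (t(Z) = (Z + 16)*(Z + 1) = (16 + Z)*(1 + Z) = (1 + Z)*(16 + Z))
D(-177) - t(-629) = -177 - (16 + (-629)² + 17*(-629)) = -177 - (16 + 395641 - 10693) = -177 - 1*384964 = -177 - 384964 = -385141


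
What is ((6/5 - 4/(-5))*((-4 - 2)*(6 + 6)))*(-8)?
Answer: 1152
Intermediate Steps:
((6/5 - 4/(-5))*((-4 - 2)*(6 + 6)))*(-8) = ((6*(1/5) - 4*(-1/5))*(-6*12))*(-8) = ((6/5 + 4/5)*(-72))*(-8) = (2*(-72))*(-8) = -144*(-8) = 1152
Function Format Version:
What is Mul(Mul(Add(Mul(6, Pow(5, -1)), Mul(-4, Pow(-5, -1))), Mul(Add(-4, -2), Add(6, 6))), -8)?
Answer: 1152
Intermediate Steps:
Mul(Mul(Add(Mul(6, Pow(5, -1)), Mul(-4, Pow(-5, -1))), Mul(Add(-4, -2), Add(6, 6))), -8) = Mul(Mul(Add(Mul(6, Rational(1, 5)), Mul(-4, Rational(-1, 5))), Mul(-6, 12)), -8) = Mul(Mul(Add(Rational(6, 5), Rational(4, 5)), -72), -8) = Mul(Mul(2, -72), -8) = Mul(-144, -8) = 1152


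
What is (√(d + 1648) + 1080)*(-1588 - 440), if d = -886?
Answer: -2190240 - 2028*√762 ≈ -2.2462e+6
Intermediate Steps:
(√(d + 1648) + 1080)*(-1588 - 440) = (√(-886 + 1648) + 1080)*(-1588 - 440) = (√762 + 1080)*(-2028) = (1080 + √762)*(-2028) = -2190240 - 2028*√762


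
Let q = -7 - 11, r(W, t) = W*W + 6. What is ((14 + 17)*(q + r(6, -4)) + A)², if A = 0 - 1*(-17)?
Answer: 579121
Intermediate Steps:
r(W, t) = 6 + W² (r(W, t) = W² + 6 = 6 + W²)
q = -18
A = 17 (A = 0 + 17 = 17)
((14 + 17)*(q + r(6, -4)) + A)² = ((14 + 17)*(-18 + (6 + 6²)) + 17)² = (31*(-18 + (6 + 36)) + 17)² = (31*(-18 + 42) + 17)² = (31*24 + 17)² = (744 + 17)² = 761² = 579121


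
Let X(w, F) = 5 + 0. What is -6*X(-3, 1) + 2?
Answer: -28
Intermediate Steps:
X(w, F) = 5
-6*X(-3, 1) + 2 = -6*5 + 2 = -30 + 2 = -28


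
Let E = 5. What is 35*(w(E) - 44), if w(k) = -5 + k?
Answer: -1540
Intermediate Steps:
35*(w(E) - 44) = 35*((-5 + 5) - 44) = 35*(0 - 44) = 35*(-44) = -1540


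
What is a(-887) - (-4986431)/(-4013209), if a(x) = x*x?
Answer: 3157463445290/4013209 ≈ 7.8677e+5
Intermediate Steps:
a(x) = x²
a(-887) - (-4986431)/(-4013209) = (-887)² - (-4986431)/(-4013209) = 786769 - (-4986431)*(-1)/4013209 = 786769 - 1*4986431/4013209 = 786769 - 4986431/4013209 = 3157463445290/4013209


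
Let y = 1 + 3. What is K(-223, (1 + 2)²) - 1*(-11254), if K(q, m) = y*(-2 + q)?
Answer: 10354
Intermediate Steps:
y = 4
K(q, m) = -8 + 4*q (K(q, m) = 4*(-2 + q) = -8 + 4*q)
K(-223, (1 + 2)²) - 1*(-11254) = (-8 + 4*(-223)) - 1*(-11254) = (-8 - 892) + 11254 = -900 + 11254 = 10354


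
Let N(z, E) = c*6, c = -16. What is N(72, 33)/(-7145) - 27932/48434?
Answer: -97462238/173030465 ≈ -0.56327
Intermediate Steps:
N(z, E) = -96 (N(z, E) = -16*6 = -96)
N(72, 33)/(-7145) - 27932/48434 = -96/(-7145) - 27932/48434 = -96*(-1/7145) - 27932*1/48434 = 96/7145 - 13966/24217 = -97462238/173030465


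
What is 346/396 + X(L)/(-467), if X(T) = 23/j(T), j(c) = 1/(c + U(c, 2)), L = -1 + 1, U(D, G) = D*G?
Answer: 173/198 ≈ 0.87374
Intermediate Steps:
L = 0
j(c) = 1/(3*c) (j(c) = 1/(c + c*2) = 1/(c + 2*c) = 1/(3*c))
X(T) = 69*T (X(T) = 23/((1/(3*T))) = 23*(3*T) = 69*T)
346/396 + X(L)/(-467) = 346/396 + (69*0)/(-467) = 346*(1/396) + 0*(-1/467) = 173/198 + 0 = 173/198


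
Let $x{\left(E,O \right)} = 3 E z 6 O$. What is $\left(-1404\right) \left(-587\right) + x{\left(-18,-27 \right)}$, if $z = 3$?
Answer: $850392$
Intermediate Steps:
$x{\left(E,O \right)} = 54 E O$ ($x{\left(E,O \right)} = 3 E 3 \cdot 6 O = 3 \cdot 3 E 6 O = 3 \cdot 18 E O = 54 E O$)
$\left(-1404\right) \left(-587\right) + x{\left(-18,-27 \right)} = \left(-1404\right) \left(-587\right) + 54 \left(-18\right) \left(-27\right) = 824148 + 26244 = 850392$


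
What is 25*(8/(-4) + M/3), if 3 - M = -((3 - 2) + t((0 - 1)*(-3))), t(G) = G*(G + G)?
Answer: 400/3 ≈ 133.33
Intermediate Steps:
t(G) = 2*G**2 (t(G) = G*(2*G) = 2*G**2)
M = 22 (M = 3 - (-1)*((3 - 2) + 2*((0 - 1)*(-3))**2) = 3 - (-1)*(1 + 2*(-1*(-3))**2) = 3 - (-1)*(1 + 2*3**2) = 3 - (-1)*(1 + 2*9) = 3 - (-1)*(1 + 18) = 3 - (-1)*19 = 3 - 1*(-19) = 3 + 19 = 22)
25*(8/(-4) + M/3) = 25*(8/(-4) + 22/3) = 25*(8*(-1/4) + 22*(1/3)) = 25*(-2 + 22/3) = 25*(16/3) = 400/3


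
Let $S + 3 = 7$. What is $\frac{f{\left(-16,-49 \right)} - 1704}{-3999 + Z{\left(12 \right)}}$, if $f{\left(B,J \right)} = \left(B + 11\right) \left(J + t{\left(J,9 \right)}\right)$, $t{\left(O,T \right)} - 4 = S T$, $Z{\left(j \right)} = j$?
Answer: $\frac{553}{1329} \approx 0.4161$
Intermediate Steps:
$S = 4$ ($S = -3 + 7 = 4$)
$t{\left(O,T \right)} = 4 + 4 T$
$f{\left(B,J \right)} = \left(11 + B\right) \left(40 + J\right)$ ($f{\left(B,J \right)} = \left(B + 11\right) \left(J + \left(4 + 4 \cdot 9\right)\right) = \left(11 + B\right) \left(J + \left(4 + 36\right)\right) = \left(11 + B\right) \left(J + 40\right) = \left(11 + B\right) \left(40 + J\right)$)
$\frac{f{\left(-16,-49 \right)} - 1704}{-3999 + Z{\left(12 \right)}} = \frac{\left(440 + 11 \left(-49\right) + 40 \left(-16\right) - -784\right) - 1704}{-3999 + 12} = \frac{\left(440 - 539 - 640 + 784\right) - 1704}{-3987} = \left(45 - 1704\right) \left(- \frac{1}{3987}\right) = \left(-1659\right) \left(- \frac{1}{3987}\right) = \frac{553}{1329}$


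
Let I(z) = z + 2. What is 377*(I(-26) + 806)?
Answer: 294814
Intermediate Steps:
I(z) = 2 + z
377*(I(-26) + 806) = 377*((2 - 26) + 806) = 377*(-24 + 806) = 377*782 = 294814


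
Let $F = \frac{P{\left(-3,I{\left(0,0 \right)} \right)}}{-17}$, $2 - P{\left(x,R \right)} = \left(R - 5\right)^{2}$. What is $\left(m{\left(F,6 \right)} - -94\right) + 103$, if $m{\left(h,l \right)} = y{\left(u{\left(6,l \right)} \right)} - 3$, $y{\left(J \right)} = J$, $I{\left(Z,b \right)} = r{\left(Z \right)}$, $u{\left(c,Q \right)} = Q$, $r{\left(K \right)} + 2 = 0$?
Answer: $200$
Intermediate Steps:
$r{\left(K \right)} = -2$ ($r{\left(K \right)} = -2 + 0 = -2$)
$I{\left(Z,b \right)} = -2$
$P{\left(x,R \right)} = 2 - \left(-5 + R\right)^{2}$ ($P{\left(x,R \right)} = 2 - \left(R - 5\right)^{2} = 2 - \left(-5 + R\right)^{2}$)
$F = \frac{47}{17}$ ($F = \frac{2 - \left(-5 - 2\right)^{2}}{-17} = \left(2 - \left(-7\right)^{2}\right) \left(- \frac{1}{17}\right) = \left(2 - 49\right) \left(- \frac{1}{17}\right) = \left(-47\right) \left(- \frac{1}{17}\right) = \frac{47}{17} \approx 2.7647$)
$m{\left(h,l \right)} = -3 + l$ ($m{\left(h,l \right)} = l - 3 = -3 + l$)
$\left(m{\left(F,6 \right)} - -94\right) + 103 = \left(\left(-3 + 6\right) - -94\right) + 103 = \left(3 + \left(-58 + 152\right)\right) + 103 = \left(3 + 94\right) + 103 = 97 + 103 = 200$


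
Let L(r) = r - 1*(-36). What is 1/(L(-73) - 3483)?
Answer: -1/3520 ≈ -0.00028409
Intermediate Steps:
L(r) = 36 + r (L(r) = r + 36 = 36 + r)
1/(L(-73) - 3483) = 1/((36 - 73) - 3483) = 1/(-37 - 3483) = 1/(-3520) = -1/3520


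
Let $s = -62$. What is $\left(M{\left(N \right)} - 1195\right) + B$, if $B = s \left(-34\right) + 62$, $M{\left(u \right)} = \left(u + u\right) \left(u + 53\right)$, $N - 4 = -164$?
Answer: $35215$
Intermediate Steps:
$N = -160$ ($N = 4 - 164 = -160$)
$M{\left(u \right)} = 2 u \left(53 + u\right)$
$B = 2170$ ($B = \left(-62\right) \left(-34\right) + 62 = 2108 + 62 = 2170$)
$\left(M{\left(N \right)} - 1195\right) + B = \left(2 \left(-160\right) \left(53 - 160\right) - 1195\right) + 2170 = \left(2 \left(-160\right) \left(-107\right) - 1195\right) + 2170 = \left(34240 - 1195\right) + 2170 = 33045 + 2170 = 35215$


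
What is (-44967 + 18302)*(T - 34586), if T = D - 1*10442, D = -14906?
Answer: 1598140110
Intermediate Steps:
T = -25348 (T = -14906 - 1*10442 = -14906 - 10442 = -25348)
(-44967 + 18302)*(T - 34586) = (-44967 + 18302)*(-25348 - 34586) = -26665*(-59934) = 1598140110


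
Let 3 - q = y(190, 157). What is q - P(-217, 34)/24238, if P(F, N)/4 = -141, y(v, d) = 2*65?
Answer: -1538831/12119 ≈ -126.98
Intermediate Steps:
y(v, d) = 130
P(F, N) = -564 (P(F, N) = 4*(-141) = -564)
q = -127 (q = 3 - 1*130 = 3 - 130 = -127)
q - P(-217, 34)/24238 = -127 - (-564)/24238 = -127 - 1*(-282/12119) = -127 + 282/12119 = -1538831/12119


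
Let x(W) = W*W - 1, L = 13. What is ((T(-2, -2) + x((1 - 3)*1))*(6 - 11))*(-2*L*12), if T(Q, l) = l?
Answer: 1560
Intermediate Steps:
x(W) = -1 + W**2 (x(W) = W**2 - 1 = -1 + W**2)
((T(-2, -2) + x((1 - 3)*1))*(6 - 11))*(-2*L*12) = ((-2 + (-1 + ((1 - 3)*1)**2))*(6 - 11))*(-2*13*12) = ((-2 + (-1 + (-2*1)**2))*(-5))*(-26*12) = ((-2 + (-1 + (-2)**2))*(-5))*(-312) = ((-2 + (-1 + 4))*(-5))*(-312) = ((-2 + 3)*(-5))*(-312) = (1*(-5))*(-312) = -5*(-312) = 1560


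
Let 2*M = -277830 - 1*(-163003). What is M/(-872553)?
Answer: 114827/1745106 ≈ 0.065799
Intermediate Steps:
M = -114827/2 (M = (-277830 - 1*(-163003))/2 = (-277830 + 163003)/2 = (½)*(-114827) = -114827/2 ≈ -57414.)
M/(-872553) = -114827/2/(-872553) = -114827/2*(-1/872553) = 114827/1745106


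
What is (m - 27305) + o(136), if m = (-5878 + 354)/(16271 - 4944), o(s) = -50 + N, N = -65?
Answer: -310591864/11327 ≈ -27421.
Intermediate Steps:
o(s) = -115 (o(s) = -50 - 65 = -115)
m = -5524/11327 ≈ -0.48768
(m - 27305) + o(136) = (-5524/11327 - 27305) - 115 = -309289259/11327 - 115 = -310591864/11327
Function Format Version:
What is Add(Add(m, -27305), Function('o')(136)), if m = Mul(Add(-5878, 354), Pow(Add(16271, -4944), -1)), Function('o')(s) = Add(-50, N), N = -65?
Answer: Rational(-310591864, 11327) ≈ -27421.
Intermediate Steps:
Function('o')(s) = -115 (Function('o')(s) = Add(-50, -65) = -115)
m = Rational(-5524, 11327) (m = Mul(-5524, Pow(11327, -1)) = Mul(-5524, Rational(1, 11327)) = Rational(-5524, 11327) ≈ -0.48768)
Add(Add(m, -27305), Function('o')(136)) = Add(Add(Rational(-5524, 11327), -27305), -115) = Add(Rational(-309289259, 11327), -115) = Rational(-310591864, 11327)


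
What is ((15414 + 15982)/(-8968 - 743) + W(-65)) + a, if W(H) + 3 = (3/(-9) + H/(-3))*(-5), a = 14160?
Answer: 136411391/9711 ≈ 14047.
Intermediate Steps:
W(H) = -4/3 + 5*H/3 (W(H) = -3 + (3/(-9) + H/(-3))*(-5) = -3 + (3*(-⅑) + H*(-⅓))*(-5) = -3 + (-⅓ - H/3)*(-5) = -3 + (5/3 + 5*H/3) = -4/3 + 5*H/3)
((15414 + 15982)/(-8968 - 743) + W(-65)) + a = ((15414 + 15982)/(-8968 - 743) + (-4/3 + (5/3)*(-65))) + 14160 = (31396/(-9711) + (-4/3 - 325/3)) + 14160 = (31396*(-1/9711) - 329/3) + 14160 = (-31396/9711 - 329/3) + 14160 = -1096369/9711 + 14160 = 136411391/9711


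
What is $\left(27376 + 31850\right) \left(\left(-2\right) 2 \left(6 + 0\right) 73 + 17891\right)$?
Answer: $955848414$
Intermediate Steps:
$\left(27376 + 31850\right) \left(\left(-2\right) 2 \left(6 + 0\right) 73 + 17891\right) = 59226 \left(\left(-4\right) 6 \cdot 73 + 17891\right) = 59226 \left(\left(-24\right) 73 + 17891\right) = 59226 \left(-1752 + 17891\right) = 59226 \cdot 16139 = 955848414$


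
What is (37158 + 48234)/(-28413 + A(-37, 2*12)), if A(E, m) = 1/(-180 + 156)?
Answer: -2049408/681913 ≈ -3.0054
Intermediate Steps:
A(E, m) = -1/24 (A(E, m) = 1/(-24) = -1/24)
(37158 + 48234)/(-28413 + A(-37, 2*12)) = (37158 + 48234)/(-28413 - 1/24) = 85392/(-681913/24) = 85392*(-24/681913) = -2049408/681913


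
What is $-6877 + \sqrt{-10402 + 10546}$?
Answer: $-6865$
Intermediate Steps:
$-6877 + \sqrt{-10402 + 10546} = -6877 + \sqrt{144} = -6877 + 12 = -6865$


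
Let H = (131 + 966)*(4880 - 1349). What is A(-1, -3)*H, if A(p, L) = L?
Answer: -11620521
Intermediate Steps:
H = 3873507 (H = 1097*3531 = 3873507)
A(-1, -3)*H = -3*3873507 = -11620521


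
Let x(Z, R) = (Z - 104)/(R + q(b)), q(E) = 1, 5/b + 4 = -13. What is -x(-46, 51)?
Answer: 75/26 ≈ 2.8846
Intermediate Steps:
b = -5/17 (b = 5/(-4 - 13) = 5/(-17) = 5*(-1/17) = -5/17 ≈ -0.29412)
x(Z, R) = (-104 + Z)/(1 + R) (x(Z, R) = (Z - 104)/(R + 1) = (-104 + Z)/(1 + R))
-x(-46, 51) = -(-104 - 46)/(1 + 51) = -(-150)/52 = -1*(-75/26) = 75/26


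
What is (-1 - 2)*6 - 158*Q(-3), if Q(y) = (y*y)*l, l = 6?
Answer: -8550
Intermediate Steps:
Q(y) = 6*y² (Q(y) = (y*y)*6 = y²*6 = 6*y²)
(-1 - 2)*6 - 158*Q(-3) = (-1 - 2)*6 - 948*(-3)² = -3*6 - 948*9 = -18 - 158*54 = -18 - 8532 = -8550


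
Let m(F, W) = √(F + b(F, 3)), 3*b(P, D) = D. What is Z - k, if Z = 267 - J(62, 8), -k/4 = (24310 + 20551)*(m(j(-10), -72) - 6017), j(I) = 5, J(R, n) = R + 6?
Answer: -1079714349 + 179444*√6 ≈ -1.0793e+9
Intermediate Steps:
J(R, n) = 6 + R
b(P, D) = D/3
m(F, W) = √(1 + F) (m(F, W) = √(F + (⅓)*3) = √(F + 1) = √(1 + F))
k = 1079714548 - 179444*√6 (k = -4*(24310 + 20551)*(√(1 + 5) - 6017) = -179444*(√6 - 6017) = -179444*(-6017 + √6) = -4*(-269928637 + 44861*√6) = 1079714548 - 179444*√6 ≈ 1.0793e+9)
Z = 199 (Z = 267 - (6 + 62) = 267 - 1*68 = 267 - 68 = 199)
Z - k = 199 - (1079714548 - 179444*√6) = 199 + (-1079714548 + 179444*√6) = -1079714349 + 179444*√6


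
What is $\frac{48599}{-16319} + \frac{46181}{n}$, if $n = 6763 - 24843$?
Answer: $- \frac{1632297659}{295047520} \approx -5.5323$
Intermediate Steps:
$n = -18080$ ($n = 6763 - 24843 = -18080$)
$\frac{48599}{-16319} + \frac{46181}{n} = \frac{48599}{-16319} + \frac{46181}{-18080} = 48599 \left(- \frac{1}{16319}\right) + 46181 \left(- \frac{1}{18080}\right) = - \frac{48599}{16319} - \frac{46181}{18080} = - \frac{1632297659}{295047520}$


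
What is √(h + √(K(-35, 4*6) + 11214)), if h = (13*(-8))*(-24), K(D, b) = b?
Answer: √(2496 + √11238) ≈ 51.010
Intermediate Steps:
h = 2496 (h = -104*(-24) = 2496)
√(h + √(K(-35, 4*6) + 11214)) = √(2496 + √(4*6 + 11214)) = √(2496 + √(24 + 11214)) = √(2496 + √11238)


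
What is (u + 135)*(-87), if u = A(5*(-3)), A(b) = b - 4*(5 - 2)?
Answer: -9396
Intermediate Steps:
A(b) = -12 + b (A(b) = b - 4*3 = b - 12 = -12 + b)
u = -27 (u = -12 + 5*(-3) = -12 - 15 = -27)
(u + 135)*(-87) = (-27 + 135)*(-87) = 108*(-87) = -9396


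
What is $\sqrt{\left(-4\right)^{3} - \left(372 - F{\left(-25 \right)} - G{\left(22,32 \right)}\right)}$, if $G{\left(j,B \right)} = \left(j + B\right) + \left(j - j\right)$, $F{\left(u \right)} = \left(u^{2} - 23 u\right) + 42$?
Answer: $2 \sqrt{215} \approx 29.326$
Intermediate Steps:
$F{\left(u \right)} = 42 + u^{2} - 23 u$
$G{\left(j,B \right)} = B + j$ ($G{\left(j,B \right)} = \left(B + j\right) + 0 = B + j$)
$\sqrt{\left(-4\right)^{3} - \left(372 - F{\left(-25 \right)} - G{\left(22,32 \right)}\right)} = \sqrt{\left(-4\right)^{3} + \left(\left(\left(42 + \left(-25\right)^{2} - -575\right) + \left(32 + 22\right)\right) - 372\right)} = \sqrt{-64 + \left(\left(\left(42 + 625 + 575\right) + 54\right) - 372\right)} = \sqrt{-64 + \left(\left(1242 + 54\right) - 372\right)} = \sqrt{-64 + \left(1296 - 372\right)} = \sqrt{-64 + 924} = \sqrt{860} = 2 \sqrt{215}$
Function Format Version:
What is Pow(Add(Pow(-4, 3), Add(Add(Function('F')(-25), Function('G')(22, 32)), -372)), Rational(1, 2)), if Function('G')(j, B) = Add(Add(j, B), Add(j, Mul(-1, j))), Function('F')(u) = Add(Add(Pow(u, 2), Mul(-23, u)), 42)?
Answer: Mul(2, Pow(215, Rational(1, 2))) ≈ 29.326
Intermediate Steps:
Function('F')(u) = Add(42, Pow(u, 2), Mul(-23, u))
Function('G')(j, B) = Add(B, j) (Function('G')(j, B) = Add(Add(B, j), 0) = Add(B, j))
Pow(Add(Pow(-4, 3), Add(Add(Function('F')(-25), Function('G')(22, 32)), -372)), Rational(1, 2)) = Pow(Add(Pow(-4, 3), Add(Add(Add(42, Pow(-25, 2), Mul(-23, -25)), Add(32, 22)), -372)), Rational(1, 2)) = Pow(Add(-64, Add(Add(Add(42, 625, 575), 54), -372)), Rational(1, 2)) = Pow(Add(-64, Add(Add(1242, 54), -372)), Rational(1, 2)) = Pow(Add(-64, Add(1296, -372)), Rational(1, 2)) = Pow(Add(-64, 924), Rational(1, 2)) = Pow(860, Rational(1, 2)) = Mul(2, Pow(215, Rational(1, 2)))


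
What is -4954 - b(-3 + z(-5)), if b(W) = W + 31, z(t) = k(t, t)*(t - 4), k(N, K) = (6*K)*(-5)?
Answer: -3632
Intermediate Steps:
k(N, K) = -30*K
z(t) = -30*t*(-4 + t) (z(t) = (-30*t)*(t - 4) = (-30*t)*(-4 + t) = -30*t*(-4 + t))
b(W) = 31 + W
-4954 - b(-3 + z(-5)) = -4954 - (31 + (-3 + 30*(-5)*(4 - 1*(-5)))) = -4954 - (31 + (-3 + 30*(-5)*(4 + 5))) = -4954 - (31 + (-3 + 30*(-5)*9)) = -4954 - (31 + (-3 - 1350)) = -4954 - (31 - 1353) = -4954 - 1*(-1322) = -4954 + 1322 = -3632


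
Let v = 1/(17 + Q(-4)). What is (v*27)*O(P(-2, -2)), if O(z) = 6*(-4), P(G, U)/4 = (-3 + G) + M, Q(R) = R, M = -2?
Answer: -648/13 ≈ -49.846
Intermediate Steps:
P(G, U) = -20 + 4*G (P(G, U) = 4*((-3 + G) - 2) = 4*(-5 + G) = -20 + 4*G)
O(z) = -24
v = 1/13 (v = 1/(17 - 4) = 1/13 ≈ 0.076923)
(v*27)*O(P(-2, -2)) = ((1/13)*27)*(-24) = (27/13)*(-24) = -648/13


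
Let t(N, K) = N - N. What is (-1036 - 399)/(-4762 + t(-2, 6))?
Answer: 1435/4762 ≈ 0.30134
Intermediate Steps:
t(N, K) = 0
(-1036 - 399)/(-4762 + t(-2, 6)) = (-1036 - 399)/(-4762 + 0) = -1435/(-4762) = -1435*(-1/4762) = 1435/4762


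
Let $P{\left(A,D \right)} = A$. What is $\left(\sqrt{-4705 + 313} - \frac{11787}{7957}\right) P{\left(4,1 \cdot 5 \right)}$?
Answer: $- \frac{47148}{7957} + 24 i \sqrt{122} \approx -5.9253 + 265.09 i$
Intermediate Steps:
$\left(\sqrt{-4705 + 313} - \frac{11787}{7957}\right) P{\left(4,1 \cdot 5 \right)} = \left(\sqrt{-4705 + 313} - \frac{11787}{7957}\right) 4 = \left(\sqrt{-4392} - 11787 \cdot \frac{1}{7957}\right) 4 = \left(6 i \sqrt{122} - \frac{11787}{7957}\right) 4 = \left(- \frac{11787}{7957} + 6 i \sqrt{122}\right) 4 = - \frac{47148}{7957} + 24 i \sqrt{122}$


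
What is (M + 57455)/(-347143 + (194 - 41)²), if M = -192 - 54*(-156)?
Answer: -65687/323734 ≈ -0.20290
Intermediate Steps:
M = 8232 (M = -192 + 8424 = 8232)
(M + 57455)/(-347143 + (194 - 41)²) = (8232 + 57455)/(-347143 + (194 - 41)²) = 65687/(-347143 + 153²) = 65687/(-347143 + 23409) = 65687/(-323734) = 65687*(-1/323734) = -65687/323734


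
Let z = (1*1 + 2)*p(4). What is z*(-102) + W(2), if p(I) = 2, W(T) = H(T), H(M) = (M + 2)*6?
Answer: -588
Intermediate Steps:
H(M) = 12 + 6*M (H(M) = (2 + M)*6 = 12 + 6*M)
W(T) = 12 + 6*T
z = 6 (z = (1*1 + 2)*2 = (1 + 2)*2 = 3*2 = 6)
z*(-102) + W(2) = 6*(-102) + (12 + 6*2) = -612 + (12 + 12) = -612 + 24 = -588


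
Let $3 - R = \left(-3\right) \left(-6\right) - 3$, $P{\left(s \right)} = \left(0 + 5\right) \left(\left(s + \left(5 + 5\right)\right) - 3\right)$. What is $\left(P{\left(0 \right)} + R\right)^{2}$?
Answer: $529$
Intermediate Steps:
$P{\left(s \right)} = 35 + 5 s$ ($P{\left(s \right)} = 5 \left(\left(s + 10\right) - 3\right) = 5 \left(\left(10 + s\right) - 3\right) = 5 \left(7 + s\right) = 35 + 5 s$)
$R = -12$ ($R = 3 - \left(\left(-3\right) \left(-6\right) - 3\right) = 3 - \left(18 - 3\right) = 3 - 15 = -12$)
$\left(P{\left(0 \right)} + R\right)^{2} = \left(\left(35 + 5 \cdot 0\right) - 12\right)^{2} = \left(\left(35 + 0\right) - 12\right)^{2} = \left(35 - 12\right)^{2} = 23^{2} = 529$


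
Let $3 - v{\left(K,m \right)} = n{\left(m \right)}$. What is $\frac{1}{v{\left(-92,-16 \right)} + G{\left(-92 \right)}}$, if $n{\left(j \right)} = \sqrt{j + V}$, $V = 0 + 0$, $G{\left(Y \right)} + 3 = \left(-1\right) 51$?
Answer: $- \frac{51}{2617} + \frac{4 i}{2617} \approx -0.019488 + 0.0015285 i$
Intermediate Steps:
$G{\left(Y \right)} = -54$ ($G{\left(Y \right)} = -3 - 51 = -54$)
$V = 0$
$n{\left(j \right)} = \sqrt{j}$ ($n{\left(j \right)} = \sqrt{j + 0} = \sqrt{j}$)
$v{\left(K,m \right)} = 3 - \sqrt{m}$
$\frac{1}{v{\left(-92,-16 \right)} + G{\left(-92 \right)}} = \frac{1}{\left(3 - \sqrt{-16}\right) - 54} = \frac{1}{\left(3 - 4 i\right) - 54} = \frac{1}{-51 - 4 i} = \frac{-51 + 4 i}{2617}$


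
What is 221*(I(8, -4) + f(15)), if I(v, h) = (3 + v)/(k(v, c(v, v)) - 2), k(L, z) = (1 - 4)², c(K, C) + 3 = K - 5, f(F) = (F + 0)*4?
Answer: 95251/7 ≈ 13607.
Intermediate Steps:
f(F) = 4*F (f(F) = F*4 = 4*F)
c(K, C) = -8 + K (c(K, C) = -3 + (K - 5) = -3 + (-5 + K) = -8 + K)
k(L, z) = 9 (k(L, z) = (-3)² = 9)
I(v, h) = 3/7 + v/7 (I(v, h) = (3 + v)/(9 - 2) = (3 + v)/7 = (3 + v)*(⅐) = 3/7 + v/7)
221*(I(8, -4) + f(15)) = 221*((3/7 + (⅐)*8) + 4*15) = 221*((3/7 + 8/7) + 60) = 221*(11/7 + 60) = 221*(431/7) = 95251/7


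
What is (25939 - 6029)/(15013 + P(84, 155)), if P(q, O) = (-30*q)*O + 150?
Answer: -19910/375437 ≈ -0.053032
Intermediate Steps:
P(q, O) = 150 - 30*O*q (P(q, O) = -30*O*q + 150 = 150 - 30*O*q)
(25939 - 6029)/(15013 + P(84, 155)) = (25939 - 6029)/(15013 + (150 - 30*155*84)) = 19910/(15013 + (150 - 390600)) = 19910/(15013 - 390450) = 19910/(-375437) = 19910*(-1/375437) = -19910/375437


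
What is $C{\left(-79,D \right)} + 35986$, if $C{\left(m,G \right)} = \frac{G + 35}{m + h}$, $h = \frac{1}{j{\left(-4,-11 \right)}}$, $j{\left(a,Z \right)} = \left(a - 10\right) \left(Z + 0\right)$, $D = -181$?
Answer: $\frac{437792174}{12165} \approx 35988.0$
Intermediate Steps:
$j{\left(a,Z \right)} = Z \left(-10 + a\right)$ ($j{\left(a,Z \right)} = \left(-10 + a\right) Z = Z \left(-10 + a\right)$)
$h = \frac{1}{154}$ ($h = \frac{1}{\left(-11\right) \left(-10 - 4\right)} = \frac{1}{\left(-11\right) \left(-14\right)} = \frac{1}{154} \approx 0.0064935$)
$C{\left(m,G \right)} = \frac{35 + G}{\frac{1}{154} + m}$ ($C{\left(m,G \right)} = \frac{G + 35}{m + \frac{1}{154}} = \frac{35 + G}{\frac{1}{154} + m}$)
$C{\left(-79,D \right)} + 35986 = \frac{154 \left(35 - 181\right)}{1 + 154 \left(-79\right)} + 35986 = 154 \frac{1}{1 - 12166} \left(-146\right) + 35986 = 154 \frac{1}{-12165} \left(-146\right) + 35986 = 154 \left(- \frac{1}{12165}\right) \left(-146\right) + 35986 = \frac{22484}{12165} + 35986 = \frac{437792174}{12165}$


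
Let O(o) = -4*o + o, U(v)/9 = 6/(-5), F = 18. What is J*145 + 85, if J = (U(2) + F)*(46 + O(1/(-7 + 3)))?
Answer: 48892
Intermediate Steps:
U(v) = -54/5 (U(v) = 9*(6/(-5)) = 9*(6*(-1/5)) = 9*(-6/5) = -54/5)
O(o) = -3*o
J = 1683/5 (J = (-54/5 + 18)*(46 - 3/(-7 + 3)) = 36*(46 - 3/(-4))/5 = 36*(46 - 3*(-1/4))/5 = 36*(46 + 3/4)/5 = (36/5)*(187/4) = 1683/5 ≈ 336.60)
J*145 + 85 = (1683/5)*145 + 85 = 48807 + 85 = 48892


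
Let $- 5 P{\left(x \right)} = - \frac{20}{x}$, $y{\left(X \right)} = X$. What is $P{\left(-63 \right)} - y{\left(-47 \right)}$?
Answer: $\frac{2957}{63} \approx 46.937$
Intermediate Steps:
$P{\left(x \right)} = \frac{4}{x}$ ($P{\left(x \right)} = - \frac{\left(-20\right) \frac{1}{x}}{5} = \frac{4}{x}$)
$P{\left(-63 \right)} - y{\left(-47 \right)} = \frac{4}{-63} - -47 = 4 \left(- \frac{1}{63}\right) + 47 = - \frac{4}{63} + 47 = \frac{2957}{63}$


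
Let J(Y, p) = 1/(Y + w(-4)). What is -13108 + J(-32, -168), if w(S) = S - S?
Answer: -419457/32 ≈ -13108.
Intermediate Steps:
w(S) = 0
J(Y, p) = 1/Y (J(Y, p) = 1/(Y + 0) = 1/Y)
-13108 + J(-32, -168) = -13108 + 1/(-32) = -13108 - 1/32 = -419457/32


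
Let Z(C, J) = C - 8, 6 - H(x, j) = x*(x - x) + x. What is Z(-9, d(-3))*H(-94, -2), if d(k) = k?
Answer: -1700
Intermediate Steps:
H(x, j) = 6 - x (H(x, j) = 6 - (x*(x - x) + x) = 6 - (x*0 + x) = 6 - (0 + x) = 6 - x)
Z(C, J) = -8 + C
Z(-9, d(-3))*H(-94, -2) = (-8 - 9)*(6 - 1*(-94)) = -17*(6 + 94) = -17*100 = -1700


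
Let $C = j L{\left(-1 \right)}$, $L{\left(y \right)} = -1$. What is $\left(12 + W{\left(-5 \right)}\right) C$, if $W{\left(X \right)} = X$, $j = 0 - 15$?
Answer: $105$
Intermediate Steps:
$j = -15$ ($j = 0 - 15 = -15$)
$C = 15$ ($C = \left(-15\right) \left(-1\right) = 15$)
$\left(12 + W{\left(-5 \right)}\right) C = \left(12 - 5\right) 15 = 7 \cdot 15 = 105$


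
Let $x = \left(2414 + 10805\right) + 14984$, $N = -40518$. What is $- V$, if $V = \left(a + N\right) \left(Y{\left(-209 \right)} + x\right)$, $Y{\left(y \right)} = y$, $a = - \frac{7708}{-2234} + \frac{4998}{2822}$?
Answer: $\frac{105144910194698}{92711} \approx 1.1341 \cdot 10^{9}$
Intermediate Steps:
$a = \frac{484081}{92711}$ ($a = \left(-7708\right) \left(- \frac{1}{2234}\right) + 4998 \cdot \frac{1}{2822} = \frac{3854}{1117} + \frac{147}{83} = \frac{484081}{92711} \approx 5.2214$)
$x = 28203$ ($x = 13219 + 14984 = 28203$)
$V = - \frac{105144910194698}{92711}$ ($V = \left(\frac{484081}{92711} - 40518\right) \left(-209 + 28203\right) = \left(- \frac{3755980217}{92711}\right) 27994 = - \frac{105144910194698}{92711} \approx -1.1341 \cdot 10^{9}$)
$- V = \left(-1\right) \left(- \frac{105144910194698}{92711}\right) = \frac{105144910194698}{92711}$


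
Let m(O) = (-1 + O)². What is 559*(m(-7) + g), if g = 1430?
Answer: 835146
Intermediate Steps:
559*(m(-7) + g) = 559*((-1 - 7)² + 1430) = 559*((-8)² + 1430) = 559*(64 + 1430) = 559*1494 = 835146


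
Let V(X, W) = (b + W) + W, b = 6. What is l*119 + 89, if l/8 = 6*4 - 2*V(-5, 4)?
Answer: -3719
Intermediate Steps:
V(X, W) = 6 + 2*W (V(X, W) = (6 + W) + W = 6 + 2*W)
l = -32 (l = 8*(6*4 - 2*(6 + 2*4)) = 8*(24 - 2*(6 + 8)) = 8*(24 - 2*14) = 8*(24 - 28) = 8*(-4) = -32)
l*119 + 89 = -32*119 + 89 = -3808 + 89 = -3719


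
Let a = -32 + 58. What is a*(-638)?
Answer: -16588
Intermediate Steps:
a = 26
a*(-638) = 26*(-638) = -16588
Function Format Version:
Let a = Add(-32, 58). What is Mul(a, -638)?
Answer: -16588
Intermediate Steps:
a = 26
Mul(a, -638) = Mul(26, -638) = -16588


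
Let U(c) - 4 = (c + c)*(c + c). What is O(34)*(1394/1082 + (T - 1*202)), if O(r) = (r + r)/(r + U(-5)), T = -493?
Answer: -12760132/37329 ≈ -341.83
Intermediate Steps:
U(c) = 4 + 4*c² (U(c) = 4 + (c + c)*(c + c) = 4 + (2*c)*(2*c) = 4 + 4*c²)
O(r) = 2*r/(104 + r) (O(r) = (r + r)/(r + (4 + 4*(-5)²)) = (2*r)/(r + (4 + 4*25)) = (2*r)/(r + (4 + 100)) = (2*r)/(r + 104) = (2*r)/(104 + r) = 2*r/(104 + r))
O(34)*(1394/1082 + (T - 1*202)) = (2*34/(104 + 34))*(1394/1082 + (-493 - 1*202)) = (2*34/138)*(1394*(1/1082) + (-493 - 202)) = (2*34*(1/138))*(697/541 - 695) = (34/69)*(-375298/541) = -12760132/37329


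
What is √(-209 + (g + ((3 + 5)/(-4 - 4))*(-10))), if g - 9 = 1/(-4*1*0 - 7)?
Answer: 11*I*√77/7 ≈ 13.789*I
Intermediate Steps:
g = 62/7 (g = 9 + 1/(-4*1*0 - 7) = 9 + 1/(-4*0 - 7) = 9 + 1/(-1*0 - 7) = 9 + 1/(0 - 7) = 9 + 1/(-7) = 9 - ⅐ = 62/7 ≈ 8.8571)
√(-209 + (g + ((3 + 5)/(-4 - 4))*(-10))) = √(-209 + (62/7 + ((3 + 5)/(-4 - 4))*(-10))) = √(-209 + (62/7 + (8/(-8))*(-10))) = √(-209 + (62/7 + (8*(-⅛))*(-10))) = √(-209 + (62/7 - 1*(-10))) = √(-209 + (62/7 + 10)) = √(-209 + 132/7) = √(-1331/7) = 11*I*√77/7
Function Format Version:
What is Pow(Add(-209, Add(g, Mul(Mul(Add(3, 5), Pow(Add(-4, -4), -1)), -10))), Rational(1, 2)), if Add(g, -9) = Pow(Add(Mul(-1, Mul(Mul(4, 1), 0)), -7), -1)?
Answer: Mul(Rational(11, 7), I, Pow(77, Rational(1, 2))) ≈ Mul(13.789, I)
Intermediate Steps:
g = Rational(62, 7) (g = Add(9, Pow(Add(Mul(-1, Mul(Mul(4, 1), 0)), -7), -1)) = Add(9, Pow(Add(Mul(-1, Mul(4, 0)), -7), -1)) = Add(9, Pow(Add(Mul(-1, 0), -7), -1)) = Add(9, Pow(Add(0, -7), -1)) = Add(9, Pow(-7, -1)) = Add(9, Rational(-1, 7)) = Rational(62, 7) ≈ 8.8571)
Pow(Add(-209, Add(g, Mul(Mul(Add(3, 5), Pow(Add(-4, -4), -1)), -10))), Rational(1, 2)) = Pow(Add(-209, Add(Rational(62, 7), Mul(Mul(Add(3, 5), Pow(Add(-4, -4), -1)), -10))), Rational(1, 2)) = Pow(Add(-209, Add(Rational(62, 7), Mul(Mul(8, Pow(-8, -1)), -10))), Rational(1, 2)) = Pow(Add(-209, Add(Rational(62, 7), Mul(Mul(8, Rational(-1, 8)), -10))), Rational(1, 2)) = Pow(Add(-209, Add(Rational(62, 7), Mul(-1, -10))), Rational(1, 2)) = Pow(Add(-209, Add(Rational(62, 7), 10)), Rational(1, 2)) = Pow(Add(-209, Rational(132, 7)), Rational(1, 2)) = Pow(Rational(-1331, 7), Rational(1, 2)) = Mul(Rational(11, 7), I, Pow(77, Rational(1, 2)))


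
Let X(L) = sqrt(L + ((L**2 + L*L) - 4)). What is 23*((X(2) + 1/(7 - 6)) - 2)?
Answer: -23 + 23*sqrt(6) ≈ 33.338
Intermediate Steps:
X(L) = sqrt(-4 + L + 2*L**2) (X(L) = sqrt(L + ((L**2 + L**2) - 4)) = sqrt(L + (2*L**2 - 4)) = sqrt(L + (-4 + 2*L**2)) = sqrt(-4 + L + 2*L**2))
23*((X(2) + 1/(7 - 6)) - 2) = 23*((sqrt(-4 + 2 + 2*2**2) + 1/(7 - 6)) - 2) = 23*((sqrt(-4 + 2 + 2*4) + 1/1) - 2) = 23*((sqrt(-4 + 2 + 8) + 1) - 2) = 23*((sqrt(6) + 1) - 2) = 23*((1 + sqrt(6)) - 2) = 23*(-1 + sqrt(6)) = -23 + 23*sqrt(6)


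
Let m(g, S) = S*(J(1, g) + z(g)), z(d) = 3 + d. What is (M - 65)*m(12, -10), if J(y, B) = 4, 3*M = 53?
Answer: 26980/3 ≈ 8993.3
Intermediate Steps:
M = 53/3 (M = (⅓)*53 = 53/3 ≈ 17.667)
m(g, S) = S*(7 + g) (m(g, S) = S*(4 + (3 + g)) = S*(7 + g))
(M - 65)*m(12, -10) = (53/3 - 65)*(-10*(7 + 12)) = -(-1420)*19/3 = -142/3*(-190) = 26980/3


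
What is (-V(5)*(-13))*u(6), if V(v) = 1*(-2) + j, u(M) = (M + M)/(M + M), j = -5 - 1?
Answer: -104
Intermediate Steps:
j = -6
u(M) = 1 (u(M) = (2*M)/((2*M)) = (2*M)*(1/(2*M)) = 1)
V(v) = -8 (V(v) = 1*(-2) - 6 = -2 - 6 = -8)
(-V(5)*(-13))*u(6) = (-1*(-8)*(-13))*1 = (8*(-13))*1 = -104*1 = -104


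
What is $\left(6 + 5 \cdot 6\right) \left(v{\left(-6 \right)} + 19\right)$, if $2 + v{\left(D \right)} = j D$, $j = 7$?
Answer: $-900$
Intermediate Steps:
$v{\left(D \right)} = -2 + 7 D$
$\left(6 + 5 \cdot 6\right) \left(v{\left(-6 \right)} + 19\right) = \left(6 + 5 \cdot 6\right) \left(\left(-2 + 7 \left(-6\right)\right) + 19\right) = \left(6 + 30\right) \left(\left(-2 - 42\right) + 19\right) = 36 \left(-44 + 19\right) = 36 \left(-25\right) = -900$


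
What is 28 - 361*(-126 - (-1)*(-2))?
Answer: 46236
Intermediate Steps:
28 - 361*(-126 - (-1)*(-2)) = 28 - 361*(-126 - 1*2) = 28 - 361*(-126 - 2) = 28 - 361*(-128) = 28 + 46208 = 46236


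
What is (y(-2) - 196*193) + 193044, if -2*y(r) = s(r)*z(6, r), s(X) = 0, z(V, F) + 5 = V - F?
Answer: 155216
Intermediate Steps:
z(V, F) = -5 + V - F (z(V, F) = -5 + (V - F) = -5 + V - F)
y(r) = 0 (y(r) = -0*(-5 + 6 - r) = -0*(1 - r) = -½*0 = 0)
(y(-2) - 196*193) + 193044 = (0 - 196*193) + 193044 = (0 - 37828) + 193044 = -37828 + 193044 = 155216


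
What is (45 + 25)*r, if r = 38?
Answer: 2660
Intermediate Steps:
(45 + 25)*r = (45 + 25)*38 = 70*38 = 2660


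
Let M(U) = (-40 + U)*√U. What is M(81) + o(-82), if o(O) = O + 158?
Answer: 445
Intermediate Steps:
M(U) = √U*(-40 + U)
o(O) = 158 + O
M(81) + o(-82) = √81*(-40 + 81) + (158 - 82) = 9*41 + 76 = 369 + 76 = 445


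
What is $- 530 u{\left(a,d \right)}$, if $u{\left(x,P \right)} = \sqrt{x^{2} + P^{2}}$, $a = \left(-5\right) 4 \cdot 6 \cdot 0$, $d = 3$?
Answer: $-1590$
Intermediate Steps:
$a = 0$ ($a = \left(-20\right) 6 \cdot 0 = \left(-120\right) 0 = 0$)
$u{\left(x,P \right)} = \sqrt{P^{2} + x^{2}}$
$- 530 u{\left(a,d \right)} = - 530 \sqrt{3^{2} + 0^{2}} = - 530 \sqrt{9 + 0} = - 530 \sqrt{9} = \left(-530\right) 3 = -1590$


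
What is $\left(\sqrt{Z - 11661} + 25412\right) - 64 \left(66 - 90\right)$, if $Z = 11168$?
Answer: $26948 + i \sqrt{493} \approx 26948.0 + 22.204 i$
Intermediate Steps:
$\left(\sqrt{Z - 11661} + 25412\right) - 64 \left(66 - 90\right) = \left(\sqrt{11168 - 11661} + 25412\right) - 64 \left(66 - 90\right) = \left(\sqrt{-493} + 25412\right) - -1536 = \left(i \sqrt{493} + 25412\right) + 1536 = \left(25412 + i \sqrt{493}\right) + 1536 = 26948 + i \sqrt{493}$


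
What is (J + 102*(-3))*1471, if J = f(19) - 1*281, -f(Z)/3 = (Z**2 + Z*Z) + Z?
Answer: -4133510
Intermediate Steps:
f(Z) = -6*Z**2 - 3*Z (f(Z) = -3*((Z**2 + Z*Z) + Z) = -3*((Z**2 + Z**2) + Z) = -3*(2*Z**2 + Z) = -3*(Z + 2*Z**2) = -6*Z**2 - 3*Z)
J = -2504 (J = -3*19*(1 + 2*19) - 1*281 = -3*19*(1 + 38) - 281 = -3*19*39 - 281 = -2223 - 281 = -2504)
(J + 102*(-3))*1471 = (-2504 + 102*(-3))*1471 = (-2504 - 306)*1471 = -2810*1471 = -4133510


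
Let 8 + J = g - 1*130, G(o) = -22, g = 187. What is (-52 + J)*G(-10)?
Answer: 66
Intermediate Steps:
J = 49 (J = -8 + (187 - 1*130) = -8 + (187 - 130) = -8 + 57 = 49)
(-52 + J)*G(-10) = (-52 + 49)*(-22) = -3*(-22) = 66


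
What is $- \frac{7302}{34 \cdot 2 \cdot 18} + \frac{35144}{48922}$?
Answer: $- \frac{26184349}{4990044} \approx -5.2473$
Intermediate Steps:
$- \frac{7302}{34 \cdot 2 \cdot 18} + \frac{35144}{48922} = - \frac{7302}{68 \cdot 18} + 35144 \cdot \frac{1}{48922} = - \frac{7302}{1224} + \frac{17572}{24461} = \left(-7302\right) \frac{1}{1224} + \frac{17572}{24461} = - \frac{1217}{204} + \frac{17572}{24461} = - \frac{26184349}{4990044}$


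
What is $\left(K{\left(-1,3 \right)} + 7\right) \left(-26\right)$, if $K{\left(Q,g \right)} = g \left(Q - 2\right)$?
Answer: $52$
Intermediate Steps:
$K{\left(Q,g \right)} = g \left(-2 + Q\right)$
$\left(K{\left(-1,3 \right)} + 7\right) \left(-26\right) = \left(3 \left(-2 - 1\right) + 7\right) \left(-26\right) = \left(3 \left(-3\right) + 7\right) \left(-26\right) = \left(-9 + 7\right) \left(-26\right) = \left(-2\right) \left(-26\right) = 52$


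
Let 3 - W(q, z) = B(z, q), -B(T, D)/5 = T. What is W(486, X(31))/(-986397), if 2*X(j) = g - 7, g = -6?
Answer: 59/1972794 ≈ 2.9907e-5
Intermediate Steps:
B(T, D) = -5*T
X(j) = -13/2 (X(j) = (-6 - 7)/2 = (1/2)*(-13) = -13/2)
W(q, z) = 3 + 5*z (W(q, z) = 3 - (-5)*z = 3 + 5*z)
W(486, X(31))/(-986397) = (3 + 5*(-13/2))/(-986397) = (3 - 65/2)*(-1/986397) = -59/2*(-1/986397) = 59/1972794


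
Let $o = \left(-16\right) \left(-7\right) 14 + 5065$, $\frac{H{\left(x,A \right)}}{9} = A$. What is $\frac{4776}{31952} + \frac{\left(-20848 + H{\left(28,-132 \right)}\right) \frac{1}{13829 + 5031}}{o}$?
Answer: $\frac{18648930269}{124910732430} \approx 0.1493$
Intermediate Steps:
$H{\left(x,A \right)} = 9 A$
$o = 6633$ ($o = 112 \cdot 14 + 5065 = 1568 + 5065 = 6633$)
$\frac{4776}{31952} + \frac{\left(-20848 + H{\left(28,-132 \right)}\right) \frac{1}{13829 + 5031}}{o} = \frac{4776}{31952} + \frac{\left(-20848 + 9 \left(-132\right)\right) \frac{1}{13829 + 5031}}{6633} = 4776 \cdot \frac{1}{31952} + \frac{-20848 - 1188}{18860} \cdot \frac{1}{6633} = \frac{597}{3994} + \left(-22036\right) \frac{1}{18860} \cdot \frac{1}{6633} = \frac{597}{3994} - \frac{5509}{31274595} = \frac{18648930269}{124910732430}$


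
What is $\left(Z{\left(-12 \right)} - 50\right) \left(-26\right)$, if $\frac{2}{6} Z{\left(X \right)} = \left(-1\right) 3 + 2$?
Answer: $1378$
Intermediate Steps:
$Z{\left(X \right)} = -3$ ($Z{\left(X \right)} = 3 \left(\left(-1\right) 3 + 2\right) = 3 \left(-3 + 2\right) = 3 \left(-1\right) = -3$)
$\left(Z{\left(-12 \right)} - 50\right) \left(-26\right) = \left(-3 - 50\right) \left(-26\right) = \left(-53\right) \left(-26\right) = 1378$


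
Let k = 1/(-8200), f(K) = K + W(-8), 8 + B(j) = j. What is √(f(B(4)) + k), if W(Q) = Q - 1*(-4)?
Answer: 3*I*√597698/820 ≈ 2.8284*I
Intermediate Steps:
B(j) = -8 + j
W(Q) = 4 + Q (W(Q) = Q + 4 = 4 + Q)
f(K) = -4 + K (f(K) = K + (4 - 8) = K - 4 = -4 + K)
k = -1/8200 ≈ -0.00012195
√(f(B(4)) + k) = √((-4 + (-8 + 4)) - 1/8200) = √((-4 - 4) - 1/8200) = √(-8 - 1/8200) = √(-65601/8200) = 3*I*√597698/820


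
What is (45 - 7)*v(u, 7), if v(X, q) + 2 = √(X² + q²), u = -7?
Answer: -76 + 266*√2 ≈ 300.18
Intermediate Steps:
v(X, q) = -2 + √(X² + q²)
(45 - 7)*v(u, 7) = (45 - 7)*(-2 + √((-7)² + 7²)) = 38*(-2 + √(49 + 49)) = 38*(-2 + √98) = 38*(-2 + 7*√2) = -76 + 266*√2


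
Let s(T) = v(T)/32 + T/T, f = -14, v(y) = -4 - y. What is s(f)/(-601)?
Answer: -21/9616 ≈ -0.0021839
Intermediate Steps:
s(T) = 7/8 - T/32 (s(T) = (-4 - T)/32 + T/T = (-4 - T)*(1/32) + 1 = (-⅛ - T/32) + 1 = 7/8 - T/32)
s(f)/(-601) = (7/8 - 1/32*(-14))/(-601) = (7/8 + 7/16)*(-1/601) = (21/16)*(-1/601) = -21/9616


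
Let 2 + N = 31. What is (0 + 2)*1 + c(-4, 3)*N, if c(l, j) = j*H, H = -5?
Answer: -433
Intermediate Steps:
N = 29 (N = -2 + 31 = 29)
c(l, j) = -5*j (c(l, j) = j*(-5) = -5*j)
(0 + 2)*1 + c(-4, 3)*N = (0 + 2)*1 - 5*3*29 = 2*1 - 15*29 = 2 - 435 = -433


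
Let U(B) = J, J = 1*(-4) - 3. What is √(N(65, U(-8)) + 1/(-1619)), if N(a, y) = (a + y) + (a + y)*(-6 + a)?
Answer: √9121638661/1619 ≈ 58.992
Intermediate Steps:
J = -7 (J = -4 - 3 = -7)
U(B) = -7
N(a, y) = a + y + (-6 + a)*(a + y) (N(a, y) = (a + y) + (-6 + a)*(a + y) = a + y + (-6 + a)*(a + y))
√(N(65, U(-8)) + 1/(-1619)) = √((65² - 5*65 - 5*(-7) + 65*(-7)) + 1/(-1619)) = √((4225 - 325 + 35 - 455) - 1/1619) = √(3480 - 1/1619) = √(5634119/1619) = √9121638661/1619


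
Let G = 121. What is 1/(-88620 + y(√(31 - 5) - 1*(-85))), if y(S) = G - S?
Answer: -44292/3923562515 + √26/7847125030 ≈ -1.1288e-5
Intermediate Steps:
y(S) = 121 - S
1/(-88620 + y(√(31 - 5) - 1*(-85))) = 1/(-88620 + (121 - (√(31 - 5) - 1*(-85)))) = 1/(-88620 + (121 - (√26 + 85))) = 1/(-88620 + (121 - (85 + √26))) = 1/(-88620 + (121 + (-85 - √26))) = 1/(-88620 + (36 - √26)) = 1/(-88584 - √26)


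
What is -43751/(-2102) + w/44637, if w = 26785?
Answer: 2009215457/93826974 ≈ 21.414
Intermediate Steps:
-43751/(-2102) + w/44637 = -43751/(-2102) + 26785/44637 = -43751*(-1/2102) + 26785*(1/44637) = 43751/2102 + 26785/44637 = 2009215457/93826974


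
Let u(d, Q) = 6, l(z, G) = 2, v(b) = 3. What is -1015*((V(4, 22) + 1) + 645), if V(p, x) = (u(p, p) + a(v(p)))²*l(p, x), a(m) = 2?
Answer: -785610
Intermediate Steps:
V(p, x) = 128 (V(p, x) = (6 + 2)²*2 = 8²*2 = 64*2 = 128)
-1015*((V(4, 22) + 1) + 645) = -1015*((128 + 1) + 645) = -1015*(129 + 645) = -1015*774 = -785610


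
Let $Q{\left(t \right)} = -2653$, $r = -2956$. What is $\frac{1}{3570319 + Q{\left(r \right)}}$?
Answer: $\frac{1}{3567666} \approx 2.803 \cdot 10^{-7}$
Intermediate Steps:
$\frac{1}{3570319 + Q{\left(r \right)}} = \frac{1}{3570319 - 2653} = \frac{1}{3567666}$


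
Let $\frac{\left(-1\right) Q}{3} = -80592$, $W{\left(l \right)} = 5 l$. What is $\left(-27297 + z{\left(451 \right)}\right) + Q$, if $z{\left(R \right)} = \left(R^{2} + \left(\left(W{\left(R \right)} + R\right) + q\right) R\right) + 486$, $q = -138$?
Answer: $1576534$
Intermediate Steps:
$z{\left(R \right)} = 486 + R^{2} + R \left(-138 + 6 R\right)$ ($z{\left(R \right)} = \left(R^{2} + \left(\left(5 R + R\right) - 138\right) R\right) + 486 = \left(R^{2} + \left(6 R - 138\right) R\right) + 486 = \left(R^{2} + \left(-138 + 6 R\right) R\right) + 486 = \left(R^{2} + R \left(-138 + 6 R\right)\right) + 486 = 486 + R^{2} + R \left(-138 + 6 R\right)$)
$Q = 241776$ ($Q = \left(-3\right) \left(-80592\right) = 241776$)
$\left(-27297 + z{\left(451 \right)}\right) + Q = \left(-27297 + \left(486 - 62238 + 7 \cdot 451^{2}\right)\right) + 241776 = \left(-27297 + \left(486 - 62238 + 7 \cdot 203401\right)\right) + 241776 = \left(-27297 + \left(486 - 62238 + 1423807\right)\right) + 241776 = \left(-27297 + 1362055\right) + 241776 = 1334758 + 241776 = 1576534$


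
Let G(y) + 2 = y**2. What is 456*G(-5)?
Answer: 10488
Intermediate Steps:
G(y) = -2 + y**2
456*G(-5) = 456*(-2 + (-5)**2) = 456*(-2 + 25) = 456*23 = 10488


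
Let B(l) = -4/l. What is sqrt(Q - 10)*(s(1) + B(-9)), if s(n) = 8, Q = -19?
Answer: 76*I*sqrt(29)/9 ≈ 45.475*I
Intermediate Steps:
sqrt(Q - 10)*(s(1) + B(-9)) = sqrt(-19 - 10)*(8 - 4/(-9)) = sqrt(-29)*(8 - 4*(-1/9)) = (I*sqrt(29))*(8 + 4/9) = (I*sqrt(29))*(76/9) = 76*I*sqrt(29)/9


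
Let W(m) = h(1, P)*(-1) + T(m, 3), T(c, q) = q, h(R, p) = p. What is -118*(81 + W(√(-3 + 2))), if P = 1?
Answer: -9794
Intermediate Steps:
W(m) = 2 (W(m) = 1*(-1) + 3 = -1 + 3 = 2)
-118*(81 + W(√(-3 + 2))) = -118*(81 + 2) = -118*83 = -9794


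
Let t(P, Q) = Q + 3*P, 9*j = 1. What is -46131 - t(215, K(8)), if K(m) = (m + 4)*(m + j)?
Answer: -140620/3 ≈ -46873.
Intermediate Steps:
j = 1/9 (j = (1/9)*1 = 1/9 ≈ 0.11111)
K(m) = (4 + m)*(1/9 + m) (K(m) = (m + 4)*(m + 1/9) = (4 + m)*(1/9 + m))
-46131 - t(215, K(8)) = -46131 - ((4/9 + 8**2 + (37/9)*8) + 3*215) = -46131 - ((4/9 + 64 + 296/9) + 645) = -46131 - (292/3 + 645) = -46131 - 1*2227/3 = -46131 - 2227/3 = -140620/3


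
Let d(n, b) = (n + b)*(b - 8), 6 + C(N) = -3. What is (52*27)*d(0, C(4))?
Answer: 214812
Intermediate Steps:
C(N) = -9 (C(N) = -6 - 3 = -9)
d(n, b) = (-8 + b)*(b + n) (d(n, b) = (b + n)*(-8 + b) = (-8 + b)*(b + n))
(52*27)*d(0, C(4)) = (52*27)*((-9)**2 - 8*(-9) - 8*0 - 9*0) = 1404*(81 + 72 + 0 + 0) = 1404*153 = 214812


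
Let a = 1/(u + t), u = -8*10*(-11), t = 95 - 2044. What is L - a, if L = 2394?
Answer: 2559187/1069 ≈ 2394.0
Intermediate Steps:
t = -1949
u = 880 (u = -80*(-11) = 880)
a = -1/1069 (a = 1/(880 - 1949) = 1/(-1069) = -1/1069 ≈ -0.00093545)
L - a = 2394 - 1*(-1/1069) = 2394 + 1/1069 = 2559187/1069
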